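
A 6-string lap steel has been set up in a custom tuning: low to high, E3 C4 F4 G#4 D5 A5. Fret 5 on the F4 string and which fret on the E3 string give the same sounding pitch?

18

Fret 5 on F4 is MIDI 65 + 5 = 70 (A#4). On the E3 string (open MIDI 52), that pitch is 70 − 52 = fret 18.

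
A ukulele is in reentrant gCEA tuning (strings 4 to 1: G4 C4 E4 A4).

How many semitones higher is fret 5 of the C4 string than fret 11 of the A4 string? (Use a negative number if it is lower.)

-15 semitones

C4 at fret 5 → F4 (MIDI 65); A4 at fret 11 → G#5 (MIDI 80).
65 − 80 = -15, so the two pitches are 15 semitones apart.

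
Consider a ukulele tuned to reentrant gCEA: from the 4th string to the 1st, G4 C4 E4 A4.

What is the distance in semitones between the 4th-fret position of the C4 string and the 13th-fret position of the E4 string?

13 semitones

C4 at fret 4 → E4 (MIDI 64); E4 at fret 13 → F5 (MIDI 77).
64 − 77 = -13, so the two pitches are 13 semitones apart, with F5 the higher.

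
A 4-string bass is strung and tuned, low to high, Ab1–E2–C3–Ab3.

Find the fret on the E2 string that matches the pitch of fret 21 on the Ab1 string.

13

Fret 21 on Ab1 is MIDI 32 + 21 = 53 (F3). On the E2 string (open MIDI 40), that pitch is 53 − 40 = fret 13.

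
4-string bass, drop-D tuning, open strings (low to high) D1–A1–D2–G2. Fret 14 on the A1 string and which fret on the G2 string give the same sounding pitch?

A1 at fret 14 is A1 + 14 semitones = B2.
The open G2 string is 10 semitones above the open A1, so the same pitch on the G2 string lies at fret 14 − 10 = 4.

4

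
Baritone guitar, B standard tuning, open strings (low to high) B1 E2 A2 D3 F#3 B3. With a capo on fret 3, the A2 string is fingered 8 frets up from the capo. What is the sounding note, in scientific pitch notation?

The capo raises the open A2 by 3 semitones to C3; fretting 8 more gives A2 + 3 + 8 = A2 + 11 semitones = G#3.
(Also written Ab.)

G#3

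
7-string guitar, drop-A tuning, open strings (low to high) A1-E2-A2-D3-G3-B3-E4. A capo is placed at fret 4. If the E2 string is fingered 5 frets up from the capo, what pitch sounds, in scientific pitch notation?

C♯3

The capo raises the open E2 by 4 semitones to G♯2; fretting 5 more gives E2 + 4 + 5 = E2 + 9 semitones = C♯3.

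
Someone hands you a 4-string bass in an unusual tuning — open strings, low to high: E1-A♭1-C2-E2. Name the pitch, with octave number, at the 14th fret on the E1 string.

Each fret is one semitone, so E1 + 14 = G♭2.
(Equivalently spelled F♯2.)

G♭2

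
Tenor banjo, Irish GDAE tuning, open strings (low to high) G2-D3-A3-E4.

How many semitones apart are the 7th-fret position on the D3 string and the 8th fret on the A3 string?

8 semitones

D3 at fret 7 → A3 (MIDI 57); A3 at fret 8 → F4 (MIDI 65).
57 − 65 = -8, so the two pitches are 8 semitones apart, with F4 the higher.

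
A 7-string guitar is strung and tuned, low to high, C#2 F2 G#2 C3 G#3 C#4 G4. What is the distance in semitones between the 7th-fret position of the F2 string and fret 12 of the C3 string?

F2 at fret 7 → C3 (MIDI 48); C3 at fret 12 → C4 (MIDI 60).
48 − 60 = -12, so the two pitches are 12 semitones apart, with C4 the higher.

12 semitones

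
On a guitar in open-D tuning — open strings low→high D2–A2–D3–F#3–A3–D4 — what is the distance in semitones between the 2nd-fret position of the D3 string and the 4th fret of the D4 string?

14 semitones

D3 at fret 2 → E3 (MIDI 52); D4 at fret 4 → F#4 (MIDI 66).
52 − 66 = -14, so the two pitches are 14 semitones apart, with F#4 the higher.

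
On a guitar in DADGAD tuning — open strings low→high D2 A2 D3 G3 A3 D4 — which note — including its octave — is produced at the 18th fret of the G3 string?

C#5

The open G3 string plus 18 semitones: G–G#–A–A#–…–B–C–C#.
The walk passes from B into C 2 times, so the octave number goes from 3 to 5.
(Equivalently spelled Db5.)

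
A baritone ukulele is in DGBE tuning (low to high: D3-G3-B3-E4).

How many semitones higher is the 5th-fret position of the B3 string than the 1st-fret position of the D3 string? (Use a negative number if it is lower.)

B3 at fret 5 → E4 (MIDI 64); D3 at fret 1 → D#3 (MIDI 51).
64 − 51 = 13, so the two pitches are 13 semitones apart.

13 semitones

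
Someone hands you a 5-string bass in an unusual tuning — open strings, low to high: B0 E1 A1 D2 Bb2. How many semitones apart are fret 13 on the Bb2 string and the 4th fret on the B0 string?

32 semitones

Bb2 at fret 13 → B3 (MIDI 59); B0 at fret 4 → Eb1 (MIDI 27).
59 − 27 = 32, so the two pitches are 32 semitones apart, with B3 the higher.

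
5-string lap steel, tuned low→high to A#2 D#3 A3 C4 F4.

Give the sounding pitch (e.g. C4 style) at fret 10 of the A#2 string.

G#3

Each fret is one semitone, so A#2 + 10 = G#3.
(Equivalently spelled Ab3.)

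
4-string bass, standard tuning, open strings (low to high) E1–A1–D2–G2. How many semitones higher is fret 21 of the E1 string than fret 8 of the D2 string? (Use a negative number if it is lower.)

3 semitones

E1 at fret 21 → C♯3 (MIDI 49); D2 at fret 8 → A♯2 (MIDI 46).
49 − 46 = 3, so the two pitches are 3 semitones apart.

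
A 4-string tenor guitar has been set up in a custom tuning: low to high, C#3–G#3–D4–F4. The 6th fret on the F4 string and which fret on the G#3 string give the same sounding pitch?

15

Fret 6 on F4 is MIDI 65 + 6 = 71 (B4). On the G#3 string (open MIDI 56), that pitch is 71 − 56 = fret 15.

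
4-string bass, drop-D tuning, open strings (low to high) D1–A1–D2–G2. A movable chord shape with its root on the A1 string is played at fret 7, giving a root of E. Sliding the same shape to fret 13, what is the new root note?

A#

Moving from fret 7 to fret 13 shifts the root by 6 semitones.
E up 6 semitones is A#.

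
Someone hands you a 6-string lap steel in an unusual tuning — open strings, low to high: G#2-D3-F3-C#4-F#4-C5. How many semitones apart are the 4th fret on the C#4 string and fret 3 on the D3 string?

12 semitones

C#4 at fret 4 → F4 (MIDI 65); D3 at fret 3 → F3 (MIDI 53).
65 − 53 = 12, so the two pitches are 12 semitones apart, with F4 the higher.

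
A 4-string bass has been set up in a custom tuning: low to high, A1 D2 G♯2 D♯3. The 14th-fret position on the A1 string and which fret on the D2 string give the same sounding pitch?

Fret 14 on A1 is MIDI 33 + 14 = 47 (B2). On the D2 string (open MIDI 38), that pitch is 47 − 38 = fret 9.

9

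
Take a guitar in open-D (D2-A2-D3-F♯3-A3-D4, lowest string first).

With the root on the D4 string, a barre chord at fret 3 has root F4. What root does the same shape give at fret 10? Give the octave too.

C5

Moving from fret 3 to fret 10 shifts the root by 7 semitones.
F4 up 7 semitones is C5.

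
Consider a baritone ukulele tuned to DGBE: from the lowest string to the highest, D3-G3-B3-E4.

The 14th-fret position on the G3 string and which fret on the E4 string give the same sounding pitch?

5

G3 at fret 14 is G3 + 14 semitones = A4.
The open E4 string is 9 semitones above the open G3, so the same pitch on the E4 string lies at fret 14 − 9 = 5.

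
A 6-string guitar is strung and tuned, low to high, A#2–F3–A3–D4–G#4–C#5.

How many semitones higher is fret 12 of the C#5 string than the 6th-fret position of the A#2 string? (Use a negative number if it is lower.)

33 semitones

C#5 at fret 12 → C#6 (MIDI 85); A#2 at fret 6 → E3 (MIDI 52).
85 − 52 = 33, so the two pitches are 33 semitones apart.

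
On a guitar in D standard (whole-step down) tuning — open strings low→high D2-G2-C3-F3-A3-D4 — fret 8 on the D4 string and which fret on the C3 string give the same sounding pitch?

D4 at fret 8 is D4 + 8 semitones = A#4.
The open C3 string is 14 semitones below the open D4, so the same pitch on the C3 string lies at fret 8 + 14 = 22.

22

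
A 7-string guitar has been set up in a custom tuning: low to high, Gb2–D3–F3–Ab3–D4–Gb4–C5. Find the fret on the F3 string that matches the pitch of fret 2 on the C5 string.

21

C5 at fret 2 is C5 + 2 semitones = D5.
The open F3 string is 19 semitones below the open C5, so the same pitch on the F3 string lies at fret 2 + 19 = 21.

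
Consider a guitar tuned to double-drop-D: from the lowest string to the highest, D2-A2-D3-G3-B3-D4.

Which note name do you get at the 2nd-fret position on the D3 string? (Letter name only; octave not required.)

Each fret is one semitone, so D3 + 2 = E.

E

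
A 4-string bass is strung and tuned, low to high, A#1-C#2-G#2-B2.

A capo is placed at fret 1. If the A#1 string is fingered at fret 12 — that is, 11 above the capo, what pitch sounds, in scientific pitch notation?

The capo raises the open A#1 by 1 semitone to B1; fretting 11 more gives A#1 + 1 + 11 = A#1 + 12 semitones = A#2.
(Also written Bb.)

A#2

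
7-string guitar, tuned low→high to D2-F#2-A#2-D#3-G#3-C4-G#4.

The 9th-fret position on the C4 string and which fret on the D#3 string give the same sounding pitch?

C4 at fret 9 is C4 + 9 semitones = A4.
The open D#3 string is 9 semitones below the open C4, so the same pitch on the D#3 string lies at fret 9 + 9 = 18.

18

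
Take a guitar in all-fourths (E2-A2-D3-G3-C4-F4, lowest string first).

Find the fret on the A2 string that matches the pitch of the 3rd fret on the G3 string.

G3 at fret 3 is G3 + 3 semitones = A#3.
The open A2 string is 10 semitones below the open G3, so the same pitch on the A2 string lies at fret 3 + 10 = 13.

13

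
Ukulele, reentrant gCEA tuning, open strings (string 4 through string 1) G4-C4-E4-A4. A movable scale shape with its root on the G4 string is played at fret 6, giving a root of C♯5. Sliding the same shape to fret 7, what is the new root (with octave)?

D5

Moving from fret 6 to fret 7 shifts the root by 1 semitone.
C♯5 up 1 semitone is D5.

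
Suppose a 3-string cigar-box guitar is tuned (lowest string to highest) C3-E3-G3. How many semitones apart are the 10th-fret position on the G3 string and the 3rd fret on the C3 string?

G3 at fret 10 → F4 (MIDI 65); C3 at fret 3 → Eb3 (MIDI 51).
65 − 51 = 14, so the two pitches are 14 semitones apart, with F4 the higher.

14 semitones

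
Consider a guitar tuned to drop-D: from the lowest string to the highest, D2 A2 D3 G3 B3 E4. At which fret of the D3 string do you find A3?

7

A3 is 7 semitones above the open D3 (D–D#–E–F–F#–G–G#–A), so it sits at fret 7.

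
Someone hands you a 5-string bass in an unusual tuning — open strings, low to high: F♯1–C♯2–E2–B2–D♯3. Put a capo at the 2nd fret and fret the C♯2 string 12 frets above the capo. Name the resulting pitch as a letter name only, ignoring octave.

The capo raises the open C♯2 by 2 semitones to D♯2; fretting 12 more gives C♯2 + 2 + 12 = C♯2 + 14 semitones, landing on D♯.

D♯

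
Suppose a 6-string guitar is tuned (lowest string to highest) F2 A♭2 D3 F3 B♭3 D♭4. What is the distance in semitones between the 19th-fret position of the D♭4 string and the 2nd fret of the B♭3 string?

D♭4 at fret 19 → A♭5 (MIDI 80); B♭3 at fret 2 → C4 (MIDI 60).
80 − 60 = 20, so the two pitches are 20 semitones apart, with A♭5 the higher.

20 semitones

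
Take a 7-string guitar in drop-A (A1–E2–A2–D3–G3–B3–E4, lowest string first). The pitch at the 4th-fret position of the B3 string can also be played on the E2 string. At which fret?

Fret 4 on B3 is MIDI 59 + 4 = 63 (D#4). On the E2 string (open MIDI 40), that pitch is 63 − 40 = fret 23.

23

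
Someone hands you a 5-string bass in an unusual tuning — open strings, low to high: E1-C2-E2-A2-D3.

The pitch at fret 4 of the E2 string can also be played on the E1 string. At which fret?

Fret 4 on E2 is MIDI 40 + 4 = 44 (G#2). On the E1 string (open MIDI 28), that pitch is 44 − 28 = fret 16.

16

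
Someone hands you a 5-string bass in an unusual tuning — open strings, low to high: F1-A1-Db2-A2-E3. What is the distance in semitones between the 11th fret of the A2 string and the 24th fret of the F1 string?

3 semitones

A2 at fret 11 → Ab3 (MIDI 56); F1 at fret 24 → F3 (MIDI 53).
56 − 53 = 3, so the two pitches are 3 semitones apart, with Ab3 the higher.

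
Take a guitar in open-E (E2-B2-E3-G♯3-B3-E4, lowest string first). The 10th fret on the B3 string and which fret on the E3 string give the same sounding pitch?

17

B3 at fret 10 is B3 + 10 semitones = A4.
The open E3 string is 7 semitones below the open B3, so the same pitch on the E3 string lies at fret 10 + 7 = 17.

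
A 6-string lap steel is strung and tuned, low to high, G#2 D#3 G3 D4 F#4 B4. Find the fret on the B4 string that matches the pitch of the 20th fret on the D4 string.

11

D4 at fret 20 is D4 + 20 semitones = A#5.
The open B4 string is 9 semitones above the open D4, so the same pitch on the B4 string lies at fret 20 − 9 = 11.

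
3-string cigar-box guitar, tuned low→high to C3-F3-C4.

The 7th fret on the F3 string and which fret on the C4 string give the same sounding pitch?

0

F3 at fret 7 is F3 + 7 semitones = C4.
The open C4 string is 7 semitones above the open F3, so the same pitch on the C4 string lies at fret 7 − 7 = 0.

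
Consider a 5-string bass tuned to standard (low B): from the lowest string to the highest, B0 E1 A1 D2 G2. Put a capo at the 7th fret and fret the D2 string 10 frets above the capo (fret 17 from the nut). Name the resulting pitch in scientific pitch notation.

The capo raises the open D2 by 7 semitones to A2; fretting 10 more gives D2 + 7 + 10 = D2 + 17 semitones = G3.

G3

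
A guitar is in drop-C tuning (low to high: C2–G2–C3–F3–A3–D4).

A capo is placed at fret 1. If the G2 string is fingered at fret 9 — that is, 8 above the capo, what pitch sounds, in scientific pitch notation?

E3

The capo raises the open G2 by 1 semitone to G♯2; fretting 8 more gives G2 + 1 + 8 = G2 + 9 semitones = E3.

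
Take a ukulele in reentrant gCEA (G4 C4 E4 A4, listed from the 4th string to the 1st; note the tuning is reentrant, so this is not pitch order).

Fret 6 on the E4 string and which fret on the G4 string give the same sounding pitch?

3

E4 at fret 6 is E4 + 6 semitones = A#4.
The open G4 string is 3 semitones above the open E4, so the same pitch on the G4 string lies at fret 6 − 3 = 3.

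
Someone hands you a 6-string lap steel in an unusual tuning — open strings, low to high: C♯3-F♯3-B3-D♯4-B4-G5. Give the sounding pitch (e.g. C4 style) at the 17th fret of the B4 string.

Each fret is one semitone, so B4 + 17 = E6.

E6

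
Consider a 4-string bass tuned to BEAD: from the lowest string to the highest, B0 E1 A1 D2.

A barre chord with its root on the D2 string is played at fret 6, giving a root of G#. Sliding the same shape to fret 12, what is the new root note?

Moving from fret 6 to fret 12 shifts the root by 6 semitones.
G# up 6 semitones is D.

D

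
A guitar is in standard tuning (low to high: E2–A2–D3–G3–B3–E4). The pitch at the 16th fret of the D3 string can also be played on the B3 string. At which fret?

7

D3 at fret 16 is D3 + 16 semitones = F#4.
The open B3 string is 9 semitones above the open D3, so the same pitch on the B3 string lies at fret 16 − 9 = 7.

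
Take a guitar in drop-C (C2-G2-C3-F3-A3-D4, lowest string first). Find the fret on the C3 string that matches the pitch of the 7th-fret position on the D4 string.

Fret 7 on D4 is MIDI 62 + 7 = 69 (A4). On the C3 string (open MIDI 48), that pitch is 69 − 48 = fret 21.

21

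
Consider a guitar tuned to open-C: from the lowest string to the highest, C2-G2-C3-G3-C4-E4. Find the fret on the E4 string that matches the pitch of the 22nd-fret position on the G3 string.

13

Fret 22 on G3 is MIDI 55 + 22 = 77 (F5). On the E4 string (open MIDI 64), that pitch is 77 − 64 = fret 13.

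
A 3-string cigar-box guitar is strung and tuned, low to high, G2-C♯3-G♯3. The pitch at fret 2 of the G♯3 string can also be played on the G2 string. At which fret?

15

G♯3 at fret 2 is G♯3 + 2 semitones = A♯3.
The open G2 string is 13 semitones below the open G♯3, so the same pitch on the G2 string lies at fret 2 + 13 = 15.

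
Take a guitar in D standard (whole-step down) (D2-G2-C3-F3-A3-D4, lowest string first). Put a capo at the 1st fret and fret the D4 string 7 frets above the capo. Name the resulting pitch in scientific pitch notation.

The capo raises the open D4 by 1 semitone to D♯4; fretting 7 more gives D4 + 1 + 7 = D4 + 8 semitones = A♯4.
(Also written B♭.)

A♯4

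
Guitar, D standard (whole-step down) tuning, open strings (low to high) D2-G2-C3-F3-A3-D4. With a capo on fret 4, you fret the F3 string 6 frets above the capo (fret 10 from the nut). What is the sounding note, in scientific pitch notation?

The capo raises the open F3 by 4 semitones to A3; fretting 6 more gives F3 + 4 + 6 = F3 + 10 semitones = D#4.

D#4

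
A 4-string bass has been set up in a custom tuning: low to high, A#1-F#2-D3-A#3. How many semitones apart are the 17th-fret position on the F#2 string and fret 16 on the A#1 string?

9 semitones

F#2 at fret 17 → B3 (MIDI 59); A#1 at fret 16 → D3 (MIDI 50).
59 − 50 = 9, so the two pitches are 9 semitones apart, with B3 the higher.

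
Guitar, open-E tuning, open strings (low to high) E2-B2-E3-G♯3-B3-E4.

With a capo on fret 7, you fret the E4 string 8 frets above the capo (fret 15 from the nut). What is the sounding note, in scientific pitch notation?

The capo raises the open E4 by 7 semitones to B4; fretting 8 more gives E4 + 7 + 8 = E4 + 15 semitones = G5.

G5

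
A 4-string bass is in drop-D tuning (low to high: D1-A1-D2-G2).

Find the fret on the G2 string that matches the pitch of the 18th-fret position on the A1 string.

8

Fret 18 on A1 is MIDI 33 + 18 = 51 (D#3). On the G2 string (open MIDI 43), that pitch is 51 − 43 = fret 8.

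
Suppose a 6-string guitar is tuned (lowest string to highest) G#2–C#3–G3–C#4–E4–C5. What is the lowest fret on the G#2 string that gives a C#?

5

From G#2, count semitones up the chromatic scale until reaching C#: G#–A–A#–B–C–C# — 5 steps.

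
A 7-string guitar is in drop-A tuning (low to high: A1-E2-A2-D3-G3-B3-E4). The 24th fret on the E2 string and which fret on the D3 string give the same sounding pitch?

Fret 24 on E2 is MIDI 40 + 24 = 64 (E4). On the D3 string (open MIDI 50), that pitch is 64 − 50 = fret 14.

14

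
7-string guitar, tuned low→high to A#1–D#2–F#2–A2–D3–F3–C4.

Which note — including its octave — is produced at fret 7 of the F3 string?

C4

F3 is MIDI 53. Adding 7 gives 60, which is C4.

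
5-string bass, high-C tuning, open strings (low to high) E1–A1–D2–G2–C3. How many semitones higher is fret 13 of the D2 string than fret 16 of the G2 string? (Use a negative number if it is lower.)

-8 semitones

D2 at fret 13 → D♯3 (MIDI 51); G2 at fret 16 → B3 (MIDI 59).
51 − 59 = -8, so the two pitches are 8 semitones apart.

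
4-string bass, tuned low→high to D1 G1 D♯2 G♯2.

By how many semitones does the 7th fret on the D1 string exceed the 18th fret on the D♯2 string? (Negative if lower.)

-24 semitones

D1 at fret 7 → A1 (MIDI 33); D♯2 at fret 18 → A3 (MIDI 57).
33 − 57 = -24, so the two pitches are 24 semitones apart.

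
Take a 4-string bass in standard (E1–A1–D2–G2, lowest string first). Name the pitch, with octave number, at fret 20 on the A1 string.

F3

A1 is MIDI 33. Adding 20 gives 53, which is F3.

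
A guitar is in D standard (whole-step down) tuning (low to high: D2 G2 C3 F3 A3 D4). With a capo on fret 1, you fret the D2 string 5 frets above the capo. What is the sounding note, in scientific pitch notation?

The capo raises the open D2 by 1 semitone to D#2; fretting 5 more gives D2 + 1 + 5 = D2 + 6 semitones = G#2.

G#2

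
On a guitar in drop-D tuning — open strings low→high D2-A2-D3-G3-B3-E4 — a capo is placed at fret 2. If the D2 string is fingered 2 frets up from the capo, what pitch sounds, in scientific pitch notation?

The capo raises the open D2 by 2 semitones to E2; fretting 2 more gives D2 + 2 + 2 = D2 + 4 semitones = F♯2.

F♯2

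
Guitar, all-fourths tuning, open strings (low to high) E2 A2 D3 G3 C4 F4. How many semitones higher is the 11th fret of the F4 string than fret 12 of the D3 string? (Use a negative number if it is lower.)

F4 at fret 11 → E5 (MIDI 76); D3 at fret 12 → D4 (MIDI 62).
76 − 62 = 14, so the two pitches are 14 semitones apart.

14 semitones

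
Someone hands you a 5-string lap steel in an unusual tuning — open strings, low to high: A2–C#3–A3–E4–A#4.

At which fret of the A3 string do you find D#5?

D#5 is 18 semitones above the open A3 (A–A#–B–C–…–C#–D–D#), so it sits at fret 18.

18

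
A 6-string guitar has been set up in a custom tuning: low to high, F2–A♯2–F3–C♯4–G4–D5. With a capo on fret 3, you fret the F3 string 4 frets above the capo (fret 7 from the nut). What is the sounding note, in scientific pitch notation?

The capo raises the open F3 by 3 semitones to G♯3; fretting 4 more gives F3 + 3 + 4 = F3 + 7 semitones = C4.

C4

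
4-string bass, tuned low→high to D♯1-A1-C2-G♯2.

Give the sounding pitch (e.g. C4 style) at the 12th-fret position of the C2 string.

Each fret is one semitone, so C2 + 12 = C3.

C3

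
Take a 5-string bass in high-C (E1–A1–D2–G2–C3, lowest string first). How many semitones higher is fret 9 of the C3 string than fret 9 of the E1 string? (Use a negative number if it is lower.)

C3 at fret 9 → A3 (MIDI 57); E1 at fret 9 → C#2 (MIDI 37).
57 − 37 = 20, so the two pitches are 20 semitones apart.

20 semitones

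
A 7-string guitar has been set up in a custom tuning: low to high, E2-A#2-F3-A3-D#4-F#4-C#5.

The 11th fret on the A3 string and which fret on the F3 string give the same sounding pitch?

15

A3 at fret 11 is A3 + 11 semitones = G#4.
The open F3 string is 4 semitones below the open A3, so the same pitch on the F3 string lies at fret 11 + 4 = 15.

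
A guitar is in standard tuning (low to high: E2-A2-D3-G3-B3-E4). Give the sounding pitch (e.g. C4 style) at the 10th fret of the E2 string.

D3

E2 is MIDI 40. Adding 10 gives 50, which is D3.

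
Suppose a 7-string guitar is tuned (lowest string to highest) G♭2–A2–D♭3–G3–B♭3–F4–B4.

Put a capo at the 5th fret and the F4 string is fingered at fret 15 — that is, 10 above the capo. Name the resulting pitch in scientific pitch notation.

A♭5

The capo raises the open F4 by 5 semitones to B♭4; fretting 10 more gives F4 + 5 + 10 = F4 + 15 semitones = A♭5.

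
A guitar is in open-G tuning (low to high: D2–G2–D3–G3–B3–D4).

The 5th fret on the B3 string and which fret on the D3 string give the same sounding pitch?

B3 at fret 5 is B3 + 5 semitones = E4.
The open D3 string is 9 semitones below the open B3, so the same pitch on the D3 string lies at fret 5 + 9 = 14.

14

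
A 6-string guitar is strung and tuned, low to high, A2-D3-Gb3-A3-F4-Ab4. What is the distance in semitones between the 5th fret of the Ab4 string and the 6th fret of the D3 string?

Ab4 at fret 5 → Db5 (MIDI 73); D3 at fret 6 → Ab3 (MIDI 56).
73 − 56 = 17, so the two pitches are 17 semitones apart, with Db5 the higher.

17 semitones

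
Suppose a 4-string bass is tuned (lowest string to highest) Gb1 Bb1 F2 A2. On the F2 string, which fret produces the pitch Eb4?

Eb4 is 22 semitones above the open F2 (F–Gb–G–Ab–…–Db–D–Eb), so it sits at fret 22.

22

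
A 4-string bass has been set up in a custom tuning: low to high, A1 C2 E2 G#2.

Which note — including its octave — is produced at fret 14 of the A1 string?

Each fret is one semitone, so A1 + 14 = B2.

B2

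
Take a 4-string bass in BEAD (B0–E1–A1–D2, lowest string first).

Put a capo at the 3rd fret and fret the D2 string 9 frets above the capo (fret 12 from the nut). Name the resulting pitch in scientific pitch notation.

The capo raises the open D2 by 3 semitones to F2; fretting 9 more gives D2 + 3 + 9 = D2 + 12 semitones = D3.

D3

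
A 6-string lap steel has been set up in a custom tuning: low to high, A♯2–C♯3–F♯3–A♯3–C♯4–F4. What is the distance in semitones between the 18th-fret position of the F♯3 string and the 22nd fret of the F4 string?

15 semitones

F♯3 at fret 18 → C5 (MIDI 72); F4 at fret 22 → D♯6 (MIDI 87).
72 − 87 = -15, so the two pitches are 15 semitones apart, with D♯6 the higher.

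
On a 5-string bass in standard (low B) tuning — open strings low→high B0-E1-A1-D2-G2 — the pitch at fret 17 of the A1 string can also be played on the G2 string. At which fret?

Fret 17 on A1 is MIDI 33 + 17 = 50 (D3). On the G2 string (open MIDI 43), that pitch is 50 − 43 = fret 7.

7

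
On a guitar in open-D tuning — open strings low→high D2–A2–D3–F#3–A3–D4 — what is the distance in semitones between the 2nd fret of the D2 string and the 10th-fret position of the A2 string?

15 semitones

D2 at fret 2 → E2 (MIDI 40); A2 at fret 10 → G3 (MIDI 55).
40 − 55 = -15, so the two pitches are 15 semitones apart, with G3 the higher.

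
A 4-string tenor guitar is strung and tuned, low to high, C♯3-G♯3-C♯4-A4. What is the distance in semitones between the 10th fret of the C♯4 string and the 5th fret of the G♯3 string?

C♯4 at fret 10 → B4 (MIDI 71); G♯3 at fret 5 → C♯4 (MIDI 61).
71 − 61 = 10, so the two pitches are 10 semitones apart, with B4 the higher.

10 semitones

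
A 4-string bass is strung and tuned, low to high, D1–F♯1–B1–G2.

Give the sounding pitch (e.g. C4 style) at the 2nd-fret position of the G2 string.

A2

Each fret is one semitone, so G2 + 2 = A2.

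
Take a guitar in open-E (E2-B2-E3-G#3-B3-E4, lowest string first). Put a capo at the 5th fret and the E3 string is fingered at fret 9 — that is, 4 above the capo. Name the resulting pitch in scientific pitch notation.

The capo raises the open E3 by 5 semitones to A3; fretting 4 more gives E3 + 5 + 4 = E3 + 9 semitones = C#4.
(Also written Db.)

C#4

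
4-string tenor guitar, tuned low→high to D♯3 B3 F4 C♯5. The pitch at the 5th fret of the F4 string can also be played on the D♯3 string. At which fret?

F4 at fret 5 is F4 + 5 semitones = A♯4.
The open D♯3 string is 14 semitones below the open F4, so the same pitch on the D♯3 string lies at fret 5 + 14 = 19.

19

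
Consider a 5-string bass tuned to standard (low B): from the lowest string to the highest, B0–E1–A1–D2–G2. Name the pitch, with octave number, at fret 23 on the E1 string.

The open E1 string plus 23 semitones: E–F–F#–G–…–C#–D–D#.
The walk passes from B into C 2 times, so the octave number goes from 1 to 3.
(Equivalently spelled E♭3.)

D♯3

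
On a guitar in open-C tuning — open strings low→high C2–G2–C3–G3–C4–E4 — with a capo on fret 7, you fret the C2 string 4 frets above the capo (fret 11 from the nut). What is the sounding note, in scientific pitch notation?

The capo raises the open C2 by 7 semitones to G2; fretting 4 more gives C2 + 7 + 4 = C2 + 11 semitones = B2.

B2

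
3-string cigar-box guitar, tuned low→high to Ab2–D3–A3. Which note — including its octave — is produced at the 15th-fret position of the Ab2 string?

The open Ab2 string plus 15 semitones: Ab–A–Bb–B–…–A–Bb–B.
The walk passes from B into C once, so the octave number goes from 2 to 3.

B3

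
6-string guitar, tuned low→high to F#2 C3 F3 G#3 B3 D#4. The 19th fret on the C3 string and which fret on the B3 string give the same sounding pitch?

C3 at fret 19 is C3 + 19 semitones = G4.
The open B3 string is 11 semitones above the open C3, so the same pitch on the B3 string lies at fret 19 − 11 = 8.

8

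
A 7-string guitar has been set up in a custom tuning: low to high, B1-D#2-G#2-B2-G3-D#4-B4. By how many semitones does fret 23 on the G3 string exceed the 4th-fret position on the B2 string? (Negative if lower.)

27 semitones

G3 at fret 23 → F#5 (MIDI 78); B2 at fret 4 → D#3 (MIDI 51).
78 − 51 = 27, so the two pitches are 27 semitones apart.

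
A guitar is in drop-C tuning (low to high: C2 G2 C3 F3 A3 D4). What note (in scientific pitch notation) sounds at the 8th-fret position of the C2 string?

G♯2

Each fret is one semitone, so C2 + 8 = G♯2.
(Equivalently spelled A♭2.)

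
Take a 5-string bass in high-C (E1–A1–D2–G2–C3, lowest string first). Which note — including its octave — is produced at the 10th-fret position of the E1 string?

D2

Each fret is one semitone, so E1 + 10 = D2.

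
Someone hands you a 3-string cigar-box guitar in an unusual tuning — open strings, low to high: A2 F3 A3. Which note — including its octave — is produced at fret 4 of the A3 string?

Db4

A3 is MIDI 57. Adding 4 gives 61, which is Db4.
(Equivalently spelled C#4.)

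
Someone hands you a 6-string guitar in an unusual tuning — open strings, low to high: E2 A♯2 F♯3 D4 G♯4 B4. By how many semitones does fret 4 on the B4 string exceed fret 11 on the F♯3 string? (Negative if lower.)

B4 at fret 4 → D♯5 (MIDI 75); F♯3 at fret 11 → F4 (MIDI 65).
75 − 65 = 10, so the two pitches are 10 semitones apart.

10 semitones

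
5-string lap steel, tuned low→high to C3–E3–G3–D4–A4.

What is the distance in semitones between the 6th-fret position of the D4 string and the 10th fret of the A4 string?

11 semitones

D4 at fret 6 → G#4 (MIDI 68); A4 at fret 10 → G5 (MIDI 79).
68 − 79 = -11, so the two pitches are 11 semitones apart, with G5 the higher.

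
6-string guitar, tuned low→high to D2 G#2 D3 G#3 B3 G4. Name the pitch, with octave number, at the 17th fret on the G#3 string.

C#5

G#3 is MIDI 56. Adding 17 gives 73, which is C#5.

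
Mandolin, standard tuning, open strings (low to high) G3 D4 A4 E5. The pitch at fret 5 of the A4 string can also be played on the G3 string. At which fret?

19

A4 at fret 5 is A4 + 5 semitones = D5.
The open G3 string is 14 semitones below the open A4, so the same pitch on the G3 string lies at fret 5 + 14 = 19.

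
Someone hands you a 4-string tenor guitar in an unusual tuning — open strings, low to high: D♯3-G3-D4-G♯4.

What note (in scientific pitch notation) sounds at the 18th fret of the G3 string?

C♯5

G3 is MIDI 55. Adding 18 gives 73, which is C♯5.
(Equivalently spelled D♭5.)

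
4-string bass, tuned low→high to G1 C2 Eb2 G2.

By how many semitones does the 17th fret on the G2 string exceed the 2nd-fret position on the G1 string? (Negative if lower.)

27 semitones

G2 at fret 17 → C4 (MIDI 60); G1 at fret 2 → A1 (MIDI 33).
60 − 33 = 27, so the two pitches are 27 semitones apart.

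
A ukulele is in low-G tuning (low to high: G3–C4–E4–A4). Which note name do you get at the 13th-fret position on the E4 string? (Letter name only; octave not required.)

Each fret is one semitone, so E4 + 13 = F.

F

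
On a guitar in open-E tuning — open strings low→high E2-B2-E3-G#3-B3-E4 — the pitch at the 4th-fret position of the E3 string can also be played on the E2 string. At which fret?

16

E3 at fret 4 is E3 + 4 semitones = G#3.
The open E2 string is 12 semitones below the open E3, so the same pitch on the E2 string lies at fret 4 + 12 = 16.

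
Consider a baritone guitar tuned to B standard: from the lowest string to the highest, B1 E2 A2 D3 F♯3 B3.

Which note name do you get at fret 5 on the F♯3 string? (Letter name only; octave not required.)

B

The open F♯3 string plus 5 semitones: F#–G–G#–A–A#–B.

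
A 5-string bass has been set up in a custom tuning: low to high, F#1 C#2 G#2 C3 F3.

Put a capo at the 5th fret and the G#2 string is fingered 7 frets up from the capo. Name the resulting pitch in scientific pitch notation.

G#3

The capo raises the open G#2 by 5 semitones to C#3; fretting 7 more gives G#2 + 5 + 7 = G#2 + 12 semitones = G#3.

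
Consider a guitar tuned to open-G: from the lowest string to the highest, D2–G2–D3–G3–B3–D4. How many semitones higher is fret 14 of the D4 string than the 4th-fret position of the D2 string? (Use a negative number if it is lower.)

D4 at fret 14 → E5 (MIDI 76); D2 at fret 4 → F#2 (MIDI 42).
76 − 42 = 34, so the two pitches are 34 semitones apart.

34 semitones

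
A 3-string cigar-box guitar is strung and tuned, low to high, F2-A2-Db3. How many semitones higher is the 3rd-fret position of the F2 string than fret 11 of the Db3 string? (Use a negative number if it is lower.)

F2 at fret 3 → Ab2 (MIDI 44); Db3 at fret 11 → C4 (MIDI 60).
44 − 60 = -16, so the two pitches are 16 semitones apart.

-16 semitones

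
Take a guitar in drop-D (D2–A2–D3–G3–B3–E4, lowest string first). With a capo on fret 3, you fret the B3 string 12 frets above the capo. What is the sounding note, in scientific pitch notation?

D5

The capo raises the open B3 by 3 semitones to D4; fretting 12 more gives B3 + 3 + 12 = B3 + 15 semitones = D5.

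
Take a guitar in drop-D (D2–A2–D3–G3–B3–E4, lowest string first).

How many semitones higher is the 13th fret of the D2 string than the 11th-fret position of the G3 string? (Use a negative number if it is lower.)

-15 semitones

D2 at fret 13 → D♯3 (MIDI 51); G3 at fret 11 → F♯4 (MIDI 66).
51 − 66 = -15, so the two pitches are 15 semitones apart.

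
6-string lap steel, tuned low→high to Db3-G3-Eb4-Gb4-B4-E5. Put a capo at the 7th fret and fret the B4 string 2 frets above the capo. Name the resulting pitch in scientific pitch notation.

The capo raises the open B4 by 7 semitones to Gb5; fretting 2 more gives B4 + 7 + 2 = B4 + 9 semitones = Ab5.
(Also written G#.)

Ab5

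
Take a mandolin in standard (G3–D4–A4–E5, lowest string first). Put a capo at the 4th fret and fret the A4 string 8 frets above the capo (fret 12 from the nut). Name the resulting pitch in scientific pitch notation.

The capo raises the open A4 by 4 semitones to C#5; fretting 8 more gives A4 + 4 + 8 = A4 + 12 semitones = A5.

A5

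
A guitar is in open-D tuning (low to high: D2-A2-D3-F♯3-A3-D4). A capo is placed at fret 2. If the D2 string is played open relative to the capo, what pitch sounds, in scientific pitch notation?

The capo raises the open D2 by 2 semitones to E2; fretting 0 more gives D2 + 2 + 0 = D2 + 2 semitones = E2.

E2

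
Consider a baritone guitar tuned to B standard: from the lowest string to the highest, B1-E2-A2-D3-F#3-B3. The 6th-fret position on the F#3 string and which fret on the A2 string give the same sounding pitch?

15

Fret 6 on F#3 is MIDI 54 + 6 = 60 (C4). On the A2 string (open MIDI 45), that pitch is 60 − 45 = fret 15.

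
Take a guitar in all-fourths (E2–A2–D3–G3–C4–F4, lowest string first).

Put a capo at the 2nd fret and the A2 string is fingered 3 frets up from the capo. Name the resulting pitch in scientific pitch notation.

D3

The capo raises the open A2 by 2 semitones to B2; fretting 3 more gives A2 + 2 + 3 = A2 + 5 semitones = D3.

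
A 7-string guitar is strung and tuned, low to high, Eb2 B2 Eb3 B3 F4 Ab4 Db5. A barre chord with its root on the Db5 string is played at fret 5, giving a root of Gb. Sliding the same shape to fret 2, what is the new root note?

Moving from fret 5 to fret 2 shifts the root by -3 semitones.
Gb down 3 semitones is Eb.

Eb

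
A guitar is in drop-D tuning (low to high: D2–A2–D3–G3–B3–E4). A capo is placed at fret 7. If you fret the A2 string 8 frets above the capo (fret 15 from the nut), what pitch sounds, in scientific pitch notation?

C4

The capo raises the open A2 by 7 semitones to E3; fretting 8 more gives A2 + 7 + 8 = A2 + 15 semitones = C4.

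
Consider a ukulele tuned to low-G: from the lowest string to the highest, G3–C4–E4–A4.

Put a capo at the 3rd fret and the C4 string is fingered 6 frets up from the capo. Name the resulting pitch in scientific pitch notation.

The capo raises the open C4 by 3 semitones to D#4; fretting 6 more gives C4 + 3 + 6 = C4 + 9 semitones = A4.

A4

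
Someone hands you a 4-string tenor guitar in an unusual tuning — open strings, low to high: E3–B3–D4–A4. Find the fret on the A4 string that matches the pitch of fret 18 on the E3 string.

E3 at fret 18 is E3 + 18 semitones = Bb4.
The open A4 string is 17 semitones above the open E3, so the same pitch on the A4 string lies at fret 18 − 17 = 1.

1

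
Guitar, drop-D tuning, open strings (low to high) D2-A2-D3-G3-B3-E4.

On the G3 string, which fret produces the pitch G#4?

G#4 is 13 semitones above the open G3 (G–G#–A–A#–…–F#–G–G#), so it sits at fret 13.

13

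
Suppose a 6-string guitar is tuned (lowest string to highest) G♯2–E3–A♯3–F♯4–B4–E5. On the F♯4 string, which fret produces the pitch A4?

A4 is 3 semitones above the open F♯4 (F#–G–G#–A), so it sits at fret 3.

3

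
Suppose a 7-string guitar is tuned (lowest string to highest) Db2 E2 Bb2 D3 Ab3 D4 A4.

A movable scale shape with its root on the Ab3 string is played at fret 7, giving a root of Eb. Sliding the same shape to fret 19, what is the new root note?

Moving from fret 7 to fret 19 shifts the root by 12 semitones.
Eb up 12 semitones is Eb.

Eb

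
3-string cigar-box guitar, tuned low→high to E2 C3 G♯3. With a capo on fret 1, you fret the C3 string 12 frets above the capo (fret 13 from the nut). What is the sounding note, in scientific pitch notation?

C♯4

The capo raises the open C3 by 1 semitone to C♯3; fretting 12 more gives C3 + 1 + 12 = C3 + 13 semitones = C♯4.
(Also written D♭.)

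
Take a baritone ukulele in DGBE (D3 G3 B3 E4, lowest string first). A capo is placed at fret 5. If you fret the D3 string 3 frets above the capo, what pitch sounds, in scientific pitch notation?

A#3

The capo raises the open D3 by 5 semitones to G3; fretting 3 more gives D3 + 5 + 3 = D3 + 8 semitones = A#3.
(Also written Bb.)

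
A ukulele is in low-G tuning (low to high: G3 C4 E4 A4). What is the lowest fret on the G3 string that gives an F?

From G3, count semitones up the chromatic scale until reaching F: G–G#–A–A#–…–D#–E–F — 10 steps.

10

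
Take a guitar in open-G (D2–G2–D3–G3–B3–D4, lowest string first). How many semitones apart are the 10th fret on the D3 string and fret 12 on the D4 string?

14 semitones

D3 at fret 10 → C4 (MIDI 60); D4 at fret 12 → D5 (MIDI 74).
60 − 74 = -14, so the two pitches are 14 semitones apart, with D5 the higher.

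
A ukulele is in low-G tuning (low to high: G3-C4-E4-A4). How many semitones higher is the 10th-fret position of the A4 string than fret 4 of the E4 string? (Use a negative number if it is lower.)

A4 at fret 10 → G5 (MIDI 79); E4 at fret 4 → G#4 (MIDI 68).
79 − 68 = 11, so the two pitches are 11 semitones apart.

11 semitones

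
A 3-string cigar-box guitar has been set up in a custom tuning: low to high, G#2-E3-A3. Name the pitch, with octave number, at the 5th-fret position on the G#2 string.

Each fret is one semitone, so G#2 + 5 = C#3.
(Equivalently spelled Db3.)

C#3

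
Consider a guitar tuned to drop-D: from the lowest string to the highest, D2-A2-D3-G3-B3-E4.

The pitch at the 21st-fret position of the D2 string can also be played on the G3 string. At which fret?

Fret 21 on D2 is MIDI 38 + 21 = 59 (B3). On the G3 string (open MIDI 55), that pitch is 59 − 55 = fret 4.

4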